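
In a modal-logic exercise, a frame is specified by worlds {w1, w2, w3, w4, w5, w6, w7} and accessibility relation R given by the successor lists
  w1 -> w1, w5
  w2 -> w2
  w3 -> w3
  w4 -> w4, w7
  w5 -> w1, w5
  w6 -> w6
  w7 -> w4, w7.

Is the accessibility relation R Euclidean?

Euclidean: yes — any two successors of a common world are R-related.

Yes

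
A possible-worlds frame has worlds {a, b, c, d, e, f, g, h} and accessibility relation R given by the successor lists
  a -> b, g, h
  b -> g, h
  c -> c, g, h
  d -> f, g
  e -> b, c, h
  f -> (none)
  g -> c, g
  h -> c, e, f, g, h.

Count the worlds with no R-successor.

Enumerating: f.

1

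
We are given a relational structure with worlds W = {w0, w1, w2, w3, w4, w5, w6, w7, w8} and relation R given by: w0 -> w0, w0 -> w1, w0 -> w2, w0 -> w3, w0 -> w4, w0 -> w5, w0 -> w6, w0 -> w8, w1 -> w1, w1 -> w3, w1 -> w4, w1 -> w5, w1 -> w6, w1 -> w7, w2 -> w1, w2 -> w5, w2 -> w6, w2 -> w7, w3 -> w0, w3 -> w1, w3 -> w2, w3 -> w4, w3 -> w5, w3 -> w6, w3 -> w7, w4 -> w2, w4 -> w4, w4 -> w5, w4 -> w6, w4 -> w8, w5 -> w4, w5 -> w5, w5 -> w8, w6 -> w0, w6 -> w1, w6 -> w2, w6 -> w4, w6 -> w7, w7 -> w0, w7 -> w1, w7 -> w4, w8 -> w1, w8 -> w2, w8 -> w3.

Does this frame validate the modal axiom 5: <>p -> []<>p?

No

Axiom 5 corresponds to the accessibility relation being Euclidean.
Euclidean: no — w0 R w1 and w0 R w2, but not w1 R w2.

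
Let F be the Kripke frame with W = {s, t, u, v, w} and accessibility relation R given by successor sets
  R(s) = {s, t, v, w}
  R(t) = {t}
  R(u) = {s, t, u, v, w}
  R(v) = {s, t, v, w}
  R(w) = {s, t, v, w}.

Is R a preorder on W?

Reflexive: yes — every world is R-related to itself.
Transitive: yes — every two-step R-path is closed by a direct edge.
So R is a preorder.

Yes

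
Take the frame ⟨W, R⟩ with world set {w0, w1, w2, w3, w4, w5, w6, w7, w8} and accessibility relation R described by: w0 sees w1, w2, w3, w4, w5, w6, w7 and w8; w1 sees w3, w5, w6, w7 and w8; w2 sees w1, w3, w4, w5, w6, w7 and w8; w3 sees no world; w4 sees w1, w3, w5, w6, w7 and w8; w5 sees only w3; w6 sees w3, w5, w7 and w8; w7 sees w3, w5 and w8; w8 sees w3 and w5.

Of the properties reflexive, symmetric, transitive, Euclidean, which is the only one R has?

Reflexive: no — w0 is not related to itself.
Symmetric: no — w0 R w1 but not w1 R w0.
Transitive: yes — every two-step R-path is closed by a direct edge.
Euclidean: no — w0 R w1 and w0 R w2, but not w1 R w2.
Only transitive holds.

transitive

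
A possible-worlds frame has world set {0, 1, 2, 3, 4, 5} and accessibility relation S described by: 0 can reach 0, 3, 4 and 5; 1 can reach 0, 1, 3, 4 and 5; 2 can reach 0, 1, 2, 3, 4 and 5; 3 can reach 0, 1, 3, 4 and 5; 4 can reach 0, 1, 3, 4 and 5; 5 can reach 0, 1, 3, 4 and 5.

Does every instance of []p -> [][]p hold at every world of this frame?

No

The schema 4 characterises exactly the transitive frames.
Transitive: no — 0 S 3 and 3 S 1, but not 0 S 1.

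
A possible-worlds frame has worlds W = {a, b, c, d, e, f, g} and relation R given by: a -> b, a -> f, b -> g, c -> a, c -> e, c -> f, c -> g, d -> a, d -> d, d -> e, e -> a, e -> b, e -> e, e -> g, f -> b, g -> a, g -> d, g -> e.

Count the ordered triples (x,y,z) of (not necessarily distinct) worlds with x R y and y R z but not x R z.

Enumerating: (a,b,g), (b,g,a), (b,g,d), (b,g,e), (c,a,b), (c,e,b), (c,f,b), (c,g,d), (d,a,b), (d,a,f), (d,e,b), (d,e,g), … and 7 more.
Total: 19.

19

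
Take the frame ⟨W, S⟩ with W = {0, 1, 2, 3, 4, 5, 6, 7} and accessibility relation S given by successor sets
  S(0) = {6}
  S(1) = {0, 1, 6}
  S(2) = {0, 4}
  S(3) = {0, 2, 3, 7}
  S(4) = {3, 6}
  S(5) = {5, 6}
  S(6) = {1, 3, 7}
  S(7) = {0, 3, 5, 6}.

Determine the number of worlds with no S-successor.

S is serial; there are no such worlds.

0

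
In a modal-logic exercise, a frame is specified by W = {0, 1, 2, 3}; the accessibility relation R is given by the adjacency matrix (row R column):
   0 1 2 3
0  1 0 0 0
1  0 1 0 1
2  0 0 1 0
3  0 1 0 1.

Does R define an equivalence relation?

Reflexive: yes — every world is R-related to itself.
Symmetric: yes — every pair in R has its reverse in R.
Transitive: yes — every two-step R-path is closed by a direct edge.
So R is an equivalence relation.

Yes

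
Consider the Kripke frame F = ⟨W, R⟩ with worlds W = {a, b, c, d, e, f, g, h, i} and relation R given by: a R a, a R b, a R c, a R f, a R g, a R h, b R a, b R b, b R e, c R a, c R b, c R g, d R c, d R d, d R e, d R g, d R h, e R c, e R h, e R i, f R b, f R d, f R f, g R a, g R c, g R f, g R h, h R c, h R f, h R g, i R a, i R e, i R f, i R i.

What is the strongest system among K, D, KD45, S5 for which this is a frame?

Serial (axiom D): yes — every world has a successor (e.g. a R a).
Euclidean (axiom 5): no — a R b and a R c, but not b R c.
Transitive (axiom 4): no — a R b and b R e, but not a R e.
Reflexive (axiom T): no — c is not related to itself.
So F validates K, D; KD45 would additionally require R to be Euclidean and transitive. The strongest is D.

D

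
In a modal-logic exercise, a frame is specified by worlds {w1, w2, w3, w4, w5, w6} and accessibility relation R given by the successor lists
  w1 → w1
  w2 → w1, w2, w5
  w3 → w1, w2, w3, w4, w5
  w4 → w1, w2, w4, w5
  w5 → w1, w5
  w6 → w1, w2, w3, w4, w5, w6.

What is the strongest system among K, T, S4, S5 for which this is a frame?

S4

Reflexive (axiom T): yes — every world is R-related to itself.
Transitive (axiom 4): yes — every two-step R-path is closed by a direct edge.
Euclidean (axiom 5): no — w2 R w1 and w2 R w5, but not w1 R w5.
So F validates K, T, S4; S5 would additionally require R to be Euclidean. The strongest is S4.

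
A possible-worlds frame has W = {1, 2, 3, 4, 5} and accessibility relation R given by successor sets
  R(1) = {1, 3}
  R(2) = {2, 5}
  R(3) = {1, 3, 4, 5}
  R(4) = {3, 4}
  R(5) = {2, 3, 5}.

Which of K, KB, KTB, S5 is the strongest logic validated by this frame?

Symmetric (axiom B): yes — every pair in R has its reverse in R.
Reflexive (axiom T): yes — every world is R-related to itself.
Euclidean (axiom 5): no — 3 R 1 and 3 R 4, but not 1 R 4.
So F validates K, KB, KTB; S5 would additionally require R to be Euclidean. The strongest is KTB.

KTB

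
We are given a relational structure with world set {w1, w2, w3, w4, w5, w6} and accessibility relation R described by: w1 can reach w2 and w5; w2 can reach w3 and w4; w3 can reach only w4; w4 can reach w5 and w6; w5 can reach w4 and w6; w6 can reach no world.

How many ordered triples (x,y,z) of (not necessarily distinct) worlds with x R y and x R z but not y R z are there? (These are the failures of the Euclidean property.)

14

Enumerating: (w1,w2,w2), (w1,w2,w5), (w1,w5,w2), (w1,w5,w5), (w2,w3,w3), (w2,w4,w3), (w2,w4,w4), (w3,w4,w4), (w4,w5,w5), (w4,w6,w5), (w4,w6,w6), (w5,w4,w4), (w5,w6,w4), (w5,w6,w6).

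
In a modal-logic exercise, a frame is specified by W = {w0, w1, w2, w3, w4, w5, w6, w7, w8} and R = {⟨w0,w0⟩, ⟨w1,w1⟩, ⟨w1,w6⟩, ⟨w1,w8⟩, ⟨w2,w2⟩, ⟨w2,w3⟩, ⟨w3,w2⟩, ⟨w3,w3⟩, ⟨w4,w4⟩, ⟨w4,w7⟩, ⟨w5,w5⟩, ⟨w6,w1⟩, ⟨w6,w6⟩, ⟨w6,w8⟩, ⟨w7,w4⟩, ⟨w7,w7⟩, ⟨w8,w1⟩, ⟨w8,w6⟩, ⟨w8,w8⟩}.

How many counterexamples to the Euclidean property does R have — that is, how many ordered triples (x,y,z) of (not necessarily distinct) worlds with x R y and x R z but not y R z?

R is Euclidean; there are no such tuples.

0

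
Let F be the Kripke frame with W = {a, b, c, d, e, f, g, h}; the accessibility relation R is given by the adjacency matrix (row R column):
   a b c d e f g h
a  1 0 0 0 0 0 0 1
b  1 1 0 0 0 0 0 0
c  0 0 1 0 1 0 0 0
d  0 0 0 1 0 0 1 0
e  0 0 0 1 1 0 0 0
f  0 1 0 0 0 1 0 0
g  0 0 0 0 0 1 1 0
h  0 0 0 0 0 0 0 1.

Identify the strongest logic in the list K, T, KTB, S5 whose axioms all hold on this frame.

Reflexive (axiom T): yes — every world is R-related to itself.
Symmetric (axiom B): no — a R h but not h R a.
Euclidean (axiom 5): no — a R h and a R a, but not h R a.
So F validates K, T; KTB would additionally require R to be symmetric. The strongest is T.

T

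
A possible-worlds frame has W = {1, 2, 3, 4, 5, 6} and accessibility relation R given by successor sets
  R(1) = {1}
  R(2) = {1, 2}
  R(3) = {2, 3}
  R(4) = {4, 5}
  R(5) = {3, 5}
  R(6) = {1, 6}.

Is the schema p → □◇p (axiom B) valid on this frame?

No

Axiom B corresponds to the accessibility relation being symmetric.
Symmetric: no — 2 R 1 but not 1 R 2.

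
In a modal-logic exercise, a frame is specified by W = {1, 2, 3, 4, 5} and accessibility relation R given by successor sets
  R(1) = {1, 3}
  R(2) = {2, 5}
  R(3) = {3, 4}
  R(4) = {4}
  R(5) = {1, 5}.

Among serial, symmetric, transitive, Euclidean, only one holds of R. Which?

Serial: yes — every world has a successor (e.g. 1 R 1).
Symmetric: no — 1 R 3 but not 3 R 1.
Transitive: no — 1 R 3 and 3 R 4, but not 1 R 4.
Euclidean: no — 1 R 3 and 1 R 1, but not 3 R 1.
Only serial holds.

serial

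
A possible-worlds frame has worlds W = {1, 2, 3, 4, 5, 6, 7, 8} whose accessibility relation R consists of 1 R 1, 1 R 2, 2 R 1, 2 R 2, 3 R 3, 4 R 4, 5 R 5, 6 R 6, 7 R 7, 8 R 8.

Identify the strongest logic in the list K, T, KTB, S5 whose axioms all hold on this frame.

S5

Reflexive (axiom T): yes — every world is R-related to itself.
Symmetric (axiom B): yes — every pair in R has its reverse in R.
Euclidean (axiom 5): yes — any two successors of a common world are R-related.
So F validates K, T, KTB, S5. The strongest is S5.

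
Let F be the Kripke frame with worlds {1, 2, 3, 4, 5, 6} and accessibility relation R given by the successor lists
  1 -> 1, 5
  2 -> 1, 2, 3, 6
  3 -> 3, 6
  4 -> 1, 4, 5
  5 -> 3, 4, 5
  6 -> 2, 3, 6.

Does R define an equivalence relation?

No

Reflexive: yes — every world is R-related to itself.
Symmetric: no — 1 R 5 but not 5 R 1.
Transitive: no — 1 R 5 and 5 R 3, but not 1 R 3.
So R is not an equivalence relation.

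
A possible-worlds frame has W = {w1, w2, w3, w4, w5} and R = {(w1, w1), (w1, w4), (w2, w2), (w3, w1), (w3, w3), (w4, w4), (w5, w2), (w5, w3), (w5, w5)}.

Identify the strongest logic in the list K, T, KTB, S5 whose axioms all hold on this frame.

T

Reflexive (axiom T): yes — every world is R-related to itself.
Symmetric (axiom B): no — w1 R w4 but not w4 R w1.
Euclidean (axiom 5): no — w5 R w2 and w5 R w3, but not w2 R w3.
So F validates K, T; KTB would additionally require R to be symmetric. The strongest is T.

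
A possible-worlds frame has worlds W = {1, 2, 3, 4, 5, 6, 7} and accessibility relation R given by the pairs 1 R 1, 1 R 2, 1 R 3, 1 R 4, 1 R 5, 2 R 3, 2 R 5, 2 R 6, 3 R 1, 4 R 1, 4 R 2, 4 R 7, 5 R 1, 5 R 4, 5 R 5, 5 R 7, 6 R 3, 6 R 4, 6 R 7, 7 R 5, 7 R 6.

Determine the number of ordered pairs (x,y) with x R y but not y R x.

9

Enumerating: (1,2), (2,3), (2,5), (2,6), (4,2), (4,7), (5,4), (6,3), (6,4).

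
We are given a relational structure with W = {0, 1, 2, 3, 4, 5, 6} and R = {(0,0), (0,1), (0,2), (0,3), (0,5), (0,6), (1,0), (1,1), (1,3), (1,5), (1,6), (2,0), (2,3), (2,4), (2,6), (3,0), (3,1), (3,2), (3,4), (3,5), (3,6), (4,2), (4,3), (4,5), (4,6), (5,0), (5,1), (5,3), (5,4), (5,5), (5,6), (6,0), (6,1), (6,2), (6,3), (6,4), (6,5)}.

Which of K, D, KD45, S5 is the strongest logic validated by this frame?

Serial (axiom D): yes — every world has a successor (e.g. 0 R 0).
Euclidean (axiom 5): no — 0 R 1 and 0 R 2, but not 1 R 2.
Transitive (axiom 4): no — 0 R 2 and 2 R 4, but not 0 R 4.
Reflexive (axiom T): no — 2 is not related to itself.
So F validates K, D; KD45 would additionally require R to be Euclidean and transitive. The strongest is D.

D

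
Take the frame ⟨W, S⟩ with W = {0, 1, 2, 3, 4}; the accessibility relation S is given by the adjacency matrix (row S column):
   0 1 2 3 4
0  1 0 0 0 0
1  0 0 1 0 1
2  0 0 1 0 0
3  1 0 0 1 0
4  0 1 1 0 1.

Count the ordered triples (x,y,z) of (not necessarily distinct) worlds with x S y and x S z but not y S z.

Enumerating: (1,2,4), (3,0,3), (4,1,1), (4,2,1), (4,2,4).

5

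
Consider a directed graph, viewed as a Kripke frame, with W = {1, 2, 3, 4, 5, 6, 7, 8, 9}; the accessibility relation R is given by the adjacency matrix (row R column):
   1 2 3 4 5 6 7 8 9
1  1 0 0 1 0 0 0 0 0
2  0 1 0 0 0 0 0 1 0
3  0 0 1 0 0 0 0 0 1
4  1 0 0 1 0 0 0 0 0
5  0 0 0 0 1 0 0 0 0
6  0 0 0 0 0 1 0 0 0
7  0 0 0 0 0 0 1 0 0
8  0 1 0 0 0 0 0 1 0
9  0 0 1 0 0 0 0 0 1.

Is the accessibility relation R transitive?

Transitive: yes — every two-step R-path is closed by a direct edge.

Yes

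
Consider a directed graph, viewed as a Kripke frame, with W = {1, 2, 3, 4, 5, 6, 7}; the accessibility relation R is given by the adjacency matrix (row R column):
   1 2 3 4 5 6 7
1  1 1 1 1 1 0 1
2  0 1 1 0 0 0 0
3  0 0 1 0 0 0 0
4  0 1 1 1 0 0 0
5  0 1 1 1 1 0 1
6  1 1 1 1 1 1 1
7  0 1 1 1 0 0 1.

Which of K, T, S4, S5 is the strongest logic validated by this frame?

S4

Reflexive (axiom T): yes — every world is R-related to itself.
Transitive (axiom 4): yes — every two-step R-path is closed by a direct edge.
Euclidean (axiom 5): no — 1 R 2 and 1 R 4, but not 2 R 4.
So F validates K, T, S4; S5 would additionally require R to be Euclidean. The strongest is S4.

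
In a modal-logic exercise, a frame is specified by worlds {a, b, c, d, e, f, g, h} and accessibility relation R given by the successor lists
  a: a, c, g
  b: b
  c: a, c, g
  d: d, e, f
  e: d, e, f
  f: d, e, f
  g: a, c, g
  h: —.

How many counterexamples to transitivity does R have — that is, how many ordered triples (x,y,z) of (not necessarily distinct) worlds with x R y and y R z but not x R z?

R is transitive; there are no such tuples.

0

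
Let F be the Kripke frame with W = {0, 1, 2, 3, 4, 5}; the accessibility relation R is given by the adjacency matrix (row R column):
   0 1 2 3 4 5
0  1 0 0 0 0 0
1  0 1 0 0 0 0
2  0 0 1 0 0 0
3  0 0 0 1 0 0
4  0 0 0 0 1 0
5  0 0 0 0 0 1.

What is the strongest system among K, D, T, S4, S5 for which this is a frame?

S5

Serial (axiom D): yes — every world has a successor (e.g. 0 R 0).
Reflexive (axiom T): yes — every world is R-related to itself.
Transitive (axiom 4): yes — every two-step R-path is closed by a direct edge.
Euclidean (axiom 5): yes — any two successors of a common world are R-related.
So F validates K, D, T, S4, S5. The strongest is S5.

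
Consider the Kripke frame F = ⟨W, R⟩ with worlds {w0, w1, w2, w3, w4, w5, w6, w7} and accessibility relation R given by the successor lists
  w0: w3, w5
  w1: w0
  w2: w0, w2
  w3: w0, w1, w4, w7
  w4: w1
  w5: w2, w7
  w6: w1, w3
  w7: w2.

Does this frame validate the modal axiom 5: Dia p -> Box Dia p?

No

The schema 5 characterises exactly the Euclidean frames.
Euclidean: no — w0 R w3 and w0 R w5, but not w3 R w5.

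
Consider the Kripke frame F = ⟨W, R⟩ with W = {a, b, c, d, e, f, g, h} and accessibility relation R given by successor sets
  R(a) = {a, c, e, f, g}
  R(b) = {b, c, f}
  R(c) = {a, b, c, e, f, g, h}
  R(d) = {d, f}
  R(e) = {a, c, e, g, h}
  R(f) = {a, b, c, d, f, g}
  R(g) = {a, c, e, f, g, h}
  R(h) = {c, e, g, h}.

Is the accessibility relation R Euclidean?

Euclidean: no — a R e and a R f, but not e R f.

No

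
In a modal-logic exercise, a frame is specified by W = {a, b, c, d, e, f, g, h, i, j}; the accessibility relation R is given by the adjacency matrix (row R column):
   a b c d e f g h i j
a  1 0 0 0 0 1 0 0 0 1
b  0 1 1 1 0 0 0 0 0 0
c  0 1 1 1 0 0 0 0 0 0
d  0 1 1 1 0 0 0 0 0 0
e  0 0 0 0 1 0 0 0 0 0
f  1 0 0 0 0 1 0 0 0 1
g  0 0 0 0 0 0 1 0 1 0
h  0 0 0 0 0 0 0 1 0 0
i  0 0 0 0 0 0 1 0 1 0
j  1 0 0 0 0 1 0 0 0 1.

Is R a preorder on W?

Reflexive: yes — every world is R-related to itself.
Transitive: yes — every two-step R-path is closed by a direct edge.
So R is a preorder.

Yes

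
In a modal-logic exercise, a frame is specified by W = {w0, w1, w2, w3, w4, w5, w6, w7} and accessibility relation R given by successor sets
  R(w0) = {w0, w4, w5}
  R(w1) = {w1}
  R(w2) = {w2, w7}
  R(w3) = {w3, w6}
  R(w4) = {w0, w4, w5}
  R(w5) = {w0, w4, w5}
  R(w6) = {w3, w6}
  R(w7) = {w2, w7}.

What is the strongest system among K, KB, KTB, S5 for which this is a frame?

Symmetric (axiom B): yes — every pair in R has its reverse in R.
Reflexive (axiom T): yes — every world is R-related to itself.
Euclidean (axiom 5): yes — any two successors of a common world are R-related.
So F validates K, KB, KTB, S5. The strongest is S5.

S5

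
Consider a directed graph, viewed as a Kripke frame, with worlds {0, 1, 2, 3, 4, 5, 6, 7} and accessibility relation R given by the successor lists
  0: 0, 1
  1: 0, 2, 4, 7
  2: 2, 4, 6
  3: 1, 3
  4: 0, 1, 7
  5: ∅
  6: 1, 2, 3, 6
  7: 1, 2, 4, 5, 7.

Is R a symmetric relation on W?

Symmetric: no — 1 R 2 but not 2 R 1.

No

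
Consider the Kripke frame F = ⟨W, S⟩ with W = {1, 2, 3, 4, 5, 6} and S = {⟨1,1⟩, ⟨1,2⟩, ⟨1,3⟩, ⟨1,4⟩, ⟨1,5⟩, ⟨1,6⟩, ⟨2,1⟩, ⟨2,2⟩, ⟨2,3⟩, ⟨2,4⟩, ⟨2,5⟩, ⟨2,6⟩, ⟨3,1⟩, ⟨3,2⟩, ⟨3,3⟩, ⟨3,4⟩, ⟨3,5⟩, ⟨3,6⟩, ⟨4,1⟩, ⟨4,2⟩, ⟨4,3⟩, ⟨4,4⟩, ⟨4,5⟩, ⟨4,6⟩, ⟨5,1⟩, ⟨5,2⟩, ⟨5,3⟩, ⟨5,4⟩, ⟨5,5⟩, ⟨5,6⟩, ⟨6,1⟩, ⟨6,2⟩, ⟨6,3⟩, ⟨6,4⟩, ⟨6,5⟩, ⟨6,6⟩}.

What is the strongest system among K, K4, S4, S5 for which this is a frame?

S5

Transitive (axiom 4): yes — every two-step S-path is closed by a direct edge.
Reflexive (axiom T): yes — every world is S-related to itself.
Euclidean (axiom 5): yes — any two successors of a common world are S-related.
So F validates K, K4, S4, S5. The strongest is S5.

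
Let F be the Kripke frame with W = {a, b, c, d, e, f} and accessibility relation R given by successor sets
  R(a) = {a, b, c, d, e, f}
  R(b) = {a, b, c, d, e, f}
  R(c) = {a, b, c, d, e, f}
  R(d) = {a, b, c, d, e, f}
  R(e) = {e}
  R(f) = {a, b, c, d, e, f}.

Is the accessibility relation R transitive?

Transitive: yes — every two-step R-path is closed by a direct edge.

Yes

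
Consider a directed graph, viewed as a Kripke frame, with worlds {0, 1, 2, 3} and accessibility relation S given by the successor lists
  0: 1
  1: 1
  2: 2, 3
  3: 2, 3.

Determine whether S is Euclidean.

Yes

Euclidean: yes — any two successors of a common world are S-related.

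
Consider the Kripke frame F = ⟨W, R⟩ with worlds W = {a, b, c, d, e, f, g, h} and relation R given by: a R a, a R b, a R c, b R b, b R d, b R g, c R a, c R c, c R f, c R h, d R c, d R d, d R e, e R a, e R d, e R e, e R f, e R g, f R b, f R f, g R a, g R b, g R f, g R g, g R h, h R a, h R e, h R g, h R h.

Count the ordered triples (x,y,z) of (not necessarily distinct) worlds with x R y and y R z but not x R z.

36

Enumerating: (a,b,d), (a,b,g), (a,c,f), (a,c,h), (b,d,c), (b,d,e), (b,g,a), (b,g,f), (b,g,h), (c,a,b), (c,f,b), (c,h,e), … and 24 more.
Total: 36.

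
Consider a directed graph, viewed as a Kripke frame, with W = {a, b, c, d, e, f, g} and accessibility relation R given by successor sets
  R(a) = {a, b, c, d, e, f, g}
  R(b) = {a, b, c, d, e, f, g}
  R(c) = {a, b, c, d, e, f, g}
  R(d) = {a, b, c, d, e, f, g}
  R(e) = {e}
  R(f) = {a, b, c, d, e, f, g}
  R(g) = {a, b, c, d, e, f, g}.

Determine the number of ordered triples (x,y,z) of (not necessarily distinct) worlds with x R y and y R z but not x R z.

R is transitive; there are no such tuples.

0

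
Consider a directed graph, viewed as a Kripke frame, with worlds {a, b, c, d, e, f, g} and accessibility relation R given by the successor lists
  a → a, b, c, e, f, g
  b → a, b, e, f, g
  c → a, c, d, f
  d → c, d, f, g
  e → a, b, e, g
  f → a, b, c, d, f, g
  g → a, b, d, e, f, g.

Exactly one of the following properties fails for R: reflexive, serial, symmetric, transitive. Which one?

transitive

Reflexive: yes — every world is R-related to itself.
Serial: yes — every world has a successor (e.g. a R a).
Symmetric: yes — every pair in R has its reverse in R.
Transitive: no — a R c and c R d, but not a R d.
Only transitive fails.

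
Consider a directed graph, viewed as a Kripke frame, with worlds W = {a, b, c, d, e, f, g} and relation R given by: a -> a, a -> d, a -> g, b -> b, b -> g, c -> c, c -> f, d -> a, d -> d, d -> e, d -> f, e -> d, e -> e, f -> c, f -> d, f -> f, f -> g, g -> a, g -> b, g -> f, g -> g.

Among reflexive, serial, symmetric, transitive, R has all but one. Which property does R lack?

Reflexive: yes — every world is R-related to itself.
Serial: yes — every world has a successor (e.g. a R a).
Symmetric: yes — every pair in R has its reverse in R.
Transitive: no — a R d and d R e, but not a R e.
Only transitive fails.

transitive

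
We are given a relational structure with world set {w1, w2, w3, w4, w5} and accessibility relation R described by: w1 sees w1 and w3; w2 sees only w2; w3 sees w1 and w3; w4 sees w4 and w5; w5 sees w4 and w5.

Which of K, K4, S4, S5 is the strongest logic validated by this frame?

Transitive (axiom 4): yes — every two-step R-path is closed by a direct edge.
Reflexive (axiom T): yes — every world is R-related to itself.
Euclidean (axiom 5): yes — any two successors of a common world are R-related.
So F validates K, K4, S4, S5. The strongest is S5.

S5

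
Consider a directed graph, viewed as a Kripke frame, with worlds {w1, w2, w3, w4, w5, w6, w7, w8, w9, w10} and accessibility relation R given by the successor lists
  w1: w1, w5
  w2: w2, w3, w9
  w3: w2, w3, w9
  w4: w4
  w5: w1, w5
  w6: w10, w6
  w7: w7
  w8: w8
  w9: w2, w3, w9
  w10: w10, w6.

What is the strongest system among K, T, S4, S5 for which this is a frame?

Reflexive (axiom T): yes — every world is R-related to itself.
Transitive (axiom 4): yes — every two-step R-path is closed by a direct edge.
Euclidean (axiom 5): yes — any two successors of a common world are R-related.
So F validates K, T, S4, S5. The strongest is S5.

S5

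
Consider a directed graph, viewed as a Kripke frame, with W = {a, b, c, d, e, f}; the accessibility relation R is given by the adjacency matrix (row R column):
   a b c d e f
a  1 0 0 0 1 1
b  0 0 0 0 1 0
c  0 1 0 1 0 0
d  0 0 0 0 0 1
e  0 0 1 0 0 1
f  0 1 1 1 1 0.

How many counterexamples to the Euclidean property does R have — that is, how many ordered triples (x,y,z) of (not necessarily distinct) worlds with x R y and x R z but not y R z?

Enumerating: (a,e,a), (a,e,e), (a,f,a), (a,f,f), (b,e,e), (c,b,b), (c,b,d), (c,d,b), (c,d,d), (d,f,f), (e,c,c), (e,c,f), … and 13 more.
Total: 25.

25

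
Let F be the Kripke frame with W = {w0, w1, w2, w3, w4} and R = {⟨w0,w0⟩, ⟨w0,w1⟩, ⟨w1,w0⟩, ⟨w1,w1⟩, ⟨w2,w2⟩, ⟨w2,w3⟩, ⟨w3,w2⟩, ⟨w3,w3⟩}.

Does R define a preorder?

Reflexive: no — w4 is not related to itself.
Transitive: yes — every two-step R-path is closed by a direct edge.
So R is not a preorder.

No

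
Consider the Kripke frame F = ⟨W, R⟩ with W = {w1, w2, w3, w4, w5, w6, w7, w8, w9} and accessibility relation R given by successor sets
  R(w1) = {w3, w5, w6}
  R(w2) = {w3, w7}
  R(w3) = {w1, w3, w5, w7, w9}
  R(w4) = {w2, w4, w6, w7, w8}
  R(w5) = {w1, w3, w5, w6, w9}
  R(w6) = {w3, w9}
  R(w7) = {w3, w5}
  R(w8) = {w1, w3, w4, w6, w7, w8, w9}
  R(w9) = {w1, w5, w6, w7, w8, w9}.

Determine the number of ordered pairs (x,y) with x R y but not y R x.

16

Enumerating: (w1,w6), (w2,w3), (w2,w7), (w3,w9), (w4,w2), (w4,w6), (w4,w7), (w5,w6), (w6,w3), (w7,w5), (w8,w1), (w8,w3), (w8,w6), (w8,w7), (w9,w1), (w9,w7).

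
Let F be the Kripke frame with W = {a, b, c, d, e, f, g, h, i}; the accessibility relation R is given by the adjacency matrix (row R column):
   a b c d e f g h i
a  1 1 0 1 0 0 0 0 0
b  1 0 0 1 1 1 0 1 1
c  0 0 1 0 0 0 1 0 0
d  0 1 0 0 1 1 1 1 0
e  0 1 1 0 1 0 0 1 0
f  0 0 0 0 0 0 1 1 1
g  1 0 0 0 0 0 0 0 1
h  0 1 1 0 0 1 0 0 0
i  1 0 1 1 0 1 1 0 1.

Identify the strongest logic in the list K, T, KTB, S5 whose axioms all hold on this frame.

Reflexive (axiom T): no — b is not related to itself.
Symmetric (axiom B): no — a R d but not d R a.
Euclidean (axiom 5): no — b R a and b R e, but not a R e.
So F validates K; T would additionally require R to be reflexive. The strongest is K.

K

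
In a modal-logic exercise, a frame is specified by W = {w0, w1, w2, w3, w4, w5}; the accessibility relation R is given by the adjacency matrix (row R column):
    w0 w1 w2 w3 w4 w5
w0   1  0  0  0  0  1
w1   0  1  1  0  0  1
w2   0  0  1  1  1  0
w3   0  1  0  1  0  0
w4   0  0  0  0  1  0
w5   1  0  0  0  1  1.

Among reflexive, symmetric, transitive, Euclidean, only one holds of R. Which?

reflexive

Reflexive: yes — every world is R-related to itself.
Symmetric: no — w1 R w2 but not w2 R w1.
Transitive: no — w0 R w5 and w5 R w4, but not w0 R w4.
Euclidean: no — w1 R w2 and w1 R w5, but not w2 R w5.
Only reflexive holds.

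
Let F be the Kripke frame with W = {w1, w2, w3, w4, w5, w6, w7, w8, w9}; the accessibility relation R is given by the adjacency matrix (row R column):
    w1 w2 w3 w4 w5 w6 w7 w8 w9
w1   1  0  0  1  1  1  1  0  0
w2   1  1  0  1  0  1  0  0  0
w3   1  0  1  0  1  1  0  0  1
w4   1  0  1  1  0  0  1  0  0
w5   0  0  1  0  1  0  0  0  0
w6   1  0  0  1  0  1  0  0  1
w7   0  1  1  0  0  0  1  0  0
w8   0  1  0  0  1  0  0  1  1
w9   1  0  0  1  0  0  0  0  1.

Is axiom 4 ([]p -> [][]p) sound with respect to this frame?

The schema 4 characterises exactly the transitive frames.
Transitive: no — w1 R w4 and w4 R w3, but not w1 R w3.

No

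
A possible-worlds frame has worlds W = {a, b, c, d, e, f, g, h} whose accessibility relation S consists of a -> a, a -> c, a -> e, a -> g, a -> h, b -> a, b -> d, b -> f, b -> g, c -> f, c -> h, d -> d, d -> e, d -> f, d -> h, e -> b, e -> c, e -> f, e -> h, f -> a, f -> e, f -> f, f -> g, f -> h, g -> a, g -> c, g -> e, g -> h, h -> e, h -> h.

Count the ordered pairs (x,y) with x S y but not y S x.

Enumerating: (a,c), (a,e), (a,h), (b,a), (b,d), (b,f), (b,g), (c,f), (c,h), (d,e), (d,f), (d,h), … and 8 more.
Total: 20.

20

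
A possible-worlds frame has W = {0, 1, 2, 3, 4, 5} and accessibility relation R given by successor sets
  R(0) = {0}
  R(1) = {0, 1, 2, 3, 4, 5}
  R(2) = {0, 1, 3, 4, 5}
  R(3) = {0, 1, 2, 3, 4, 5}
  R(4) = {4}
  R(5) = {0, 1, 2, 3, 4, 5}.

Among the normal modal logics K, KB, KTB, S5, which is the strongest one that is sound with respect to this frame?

Symmetric (axiom B): no — 1 R 0 but not 0 R 1.
Reflexive (axiom T): no — 2 is not related to itself.
Euclidean (axiom 5): no — 1 R 0 and 1 R 2, but not 0 R 2.
So F validates K; KB would additionally require R to be symmetric. The strongest is K.

K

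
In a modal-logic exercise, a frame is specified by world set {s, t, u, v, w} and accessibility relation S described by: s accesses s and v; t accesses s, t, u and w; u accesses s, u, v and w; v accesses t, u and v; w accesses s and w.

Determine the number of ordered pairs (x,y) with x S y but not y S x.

8

Enumerating: (s,v), (t,s), (t,u), (t,w), (u,s), (u,w), (v,t), (w,s).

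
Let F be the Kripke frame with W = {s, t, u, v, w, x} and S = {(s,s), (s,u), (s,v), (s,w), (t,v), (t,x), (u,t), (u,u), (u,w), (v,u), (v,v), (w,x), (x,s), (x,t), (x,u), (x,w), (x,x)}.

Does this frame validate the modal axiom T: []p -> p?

By correspondence theory, T is valid on a frame iff S is reflexive.
Reflexive: no — t is not related to itself.

No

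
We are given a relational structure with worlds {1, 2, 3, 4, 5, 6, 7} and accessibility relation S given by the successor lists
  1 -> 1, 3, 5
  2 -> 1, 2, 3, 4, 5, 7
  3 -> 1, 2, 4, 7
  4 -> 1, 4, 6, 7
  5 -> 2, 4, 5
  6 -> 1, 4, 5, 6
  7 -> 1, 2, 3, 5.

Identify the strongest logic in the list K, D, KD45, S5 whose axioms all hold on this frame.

D

Serial (axiom D): yes — every world has a successor (e.g. 1 S 1).
Euclidean (axiom 5): no — 1 S 3 and 1 S 5, but not 3 S 5.
Transitive (axiom 4): no — 1 S 3 and 3 S 2, but not 1 S 2.
Reflexive (axiom T): no — 3 is not related to itself.
So F validates K, D; KD45 would additionally require S to be Euclidean and transitive. The strongest is D.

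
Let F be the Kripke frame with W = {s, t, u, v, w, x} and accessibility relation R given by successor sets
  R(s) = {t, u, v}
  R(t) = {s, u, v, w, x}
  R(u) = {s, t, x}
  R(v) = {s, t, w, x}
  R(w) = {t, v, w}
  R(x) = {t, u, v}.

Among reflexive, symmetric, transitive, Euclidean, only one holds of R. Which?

Reflexive: no — s is not related to itself.
Symmetric: yes — every pair in R has its reverse in R.
Transitive: no — s R t and t R w, but not s R w.
Euclidean: no — s R u and s R v, but not u R v.
Only symmetric holds.

symmetric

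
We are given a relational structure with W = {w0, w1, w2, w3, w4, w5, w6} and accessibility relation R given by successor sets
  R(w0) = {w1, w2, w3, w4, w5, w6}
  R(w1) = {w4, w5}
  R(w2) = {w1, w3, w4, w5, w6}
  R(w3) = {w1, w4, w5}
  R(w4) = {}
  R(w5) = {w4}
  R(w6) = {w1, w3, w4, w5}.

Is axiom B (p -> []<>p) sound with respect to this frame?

Axiom B corresponds to the accessibility relation being symmetric.
Symmetric: no — w0 R w1 but not w1 R w0.

No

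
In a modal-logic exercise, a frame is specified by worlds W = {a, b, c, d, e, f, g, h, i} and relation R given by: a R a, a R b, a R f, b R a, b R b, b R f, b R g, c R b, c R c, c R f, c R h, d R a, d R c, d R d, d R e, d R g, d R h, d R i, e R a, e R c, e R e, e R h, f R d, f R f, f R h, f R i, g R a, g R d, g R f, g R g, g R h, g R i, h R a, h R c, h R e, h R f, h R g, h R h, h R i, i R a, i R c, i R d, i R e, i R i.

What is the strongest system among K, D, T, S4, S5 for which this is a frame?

Serial (axiom D): yes — every world has a successor (e.g. a R a).
Reflexive (axiom T): yes — every world is R-related to itself.
Transitive (axiom 4): no — a R b and b R g, but not a R g.
Euclidean (axiom 5): no — a R f and a R b, but not f R b.
So F validates K, D, T; S4 would additionally require R to be transitive. The strongest is T.

T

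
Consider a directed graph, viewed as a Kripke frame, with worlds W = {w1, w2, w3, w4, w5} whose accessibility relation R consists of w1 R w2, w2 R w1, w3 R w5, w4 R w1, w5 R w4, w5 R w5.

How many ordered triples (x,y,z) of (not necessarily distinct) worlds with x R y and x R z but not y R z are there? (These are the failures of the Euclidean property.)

5

Enumerating: (w1,w2,w2), (w2,w1,w1), (w4,w1,w1), (w5,w4,w4), (w5,w4,w5).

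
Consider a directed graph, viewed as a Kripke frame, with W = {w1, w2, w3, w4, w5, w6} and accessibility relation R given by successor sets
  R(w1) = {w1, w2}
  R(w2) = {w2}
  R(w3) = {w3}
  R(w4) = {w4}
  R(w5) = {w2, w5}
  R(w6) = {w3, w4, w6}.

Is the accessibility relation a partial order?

Reflexive: yes — every world is R-related to itself.
Transitive: yes — every two-step R-path is closed by a direct edge.
Antisymmetric: yes — no distinct pair is related both ways.
So R is a partial order.

Yes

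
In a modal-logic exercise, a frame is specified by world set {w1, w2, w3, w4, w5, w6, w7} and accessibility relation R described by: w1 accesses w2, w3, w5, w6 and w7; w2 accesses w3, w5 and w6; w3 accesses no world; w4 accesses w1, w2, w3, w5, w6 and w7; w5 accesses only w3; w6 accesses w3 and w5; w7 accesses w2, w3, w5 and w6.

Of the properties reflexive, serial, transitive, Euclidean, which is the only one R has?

transitive

Reflexive: no — w1 is not related to itself.
Serial: no — w3 has no R-successor.
Transitive: yes — every two-step R-path is closed by a direct edge.
Euclidean: no — w1 R w2 and w1 R w7, but not w2 R w7.
Only transitive holds.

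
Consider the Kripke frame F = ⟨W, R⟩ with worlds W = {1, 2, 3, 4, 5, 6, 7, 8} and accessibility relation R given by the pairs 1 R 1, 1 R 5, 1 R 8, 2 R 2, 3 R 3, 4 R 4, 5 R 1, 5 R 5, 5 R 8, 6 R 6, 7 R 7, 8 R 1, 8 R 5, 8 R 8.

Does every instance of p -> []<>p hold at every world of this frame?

Axiom B corresponds to the accessibility relation being symmetric.
Symmetric: yes — every pair in R has its reverse in R.

Yes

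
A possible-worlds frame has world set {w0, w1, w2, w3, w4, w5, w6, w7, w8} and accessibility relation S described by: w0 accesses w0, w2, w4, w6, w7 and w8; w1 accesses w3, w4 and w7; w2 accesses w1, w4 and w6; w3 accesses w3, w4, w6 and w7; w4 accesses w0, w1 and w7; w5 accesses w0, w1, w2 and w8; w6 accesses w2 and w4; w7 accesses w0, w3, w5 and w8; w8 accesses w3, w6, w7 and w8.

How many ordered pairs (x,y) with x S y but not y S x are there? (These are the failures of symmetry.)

Enumerating: (w0,w2), (w0,w6), (w0,w8), (w1,w3), (w1,w7), (w2,w1), (w2,w4), (w3,w4), (w3,w6), (w4,w7), (w5,w0), (w5,w1), (w5,w2), (w5,w8), (w6,w4), (w7,w5), (w8,w3), (w8,w6).

18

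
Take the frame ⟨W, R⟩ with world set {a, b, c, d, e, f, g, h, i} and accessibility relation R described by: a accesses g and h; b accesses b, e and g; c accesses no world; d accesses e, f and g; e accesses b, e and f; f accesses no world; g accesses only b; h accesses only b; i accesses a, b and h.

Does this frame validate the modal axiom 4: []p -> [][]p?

No

The schema 4 characterises exactly the transitive frames.
Transitive: no — a R g and g R b, but not a R b.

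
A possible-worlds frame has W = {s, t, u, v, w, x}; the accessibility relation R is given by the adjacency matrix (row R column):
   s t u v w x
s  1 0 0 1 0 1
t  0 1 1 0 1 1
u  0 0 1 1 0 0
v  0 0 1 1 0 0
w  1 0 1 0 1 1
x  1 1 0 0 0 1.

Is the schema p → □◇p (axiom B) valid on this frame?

No

The schema B characterises exactly the symmetric frames.
Symmetric: no — s R v but not v R s.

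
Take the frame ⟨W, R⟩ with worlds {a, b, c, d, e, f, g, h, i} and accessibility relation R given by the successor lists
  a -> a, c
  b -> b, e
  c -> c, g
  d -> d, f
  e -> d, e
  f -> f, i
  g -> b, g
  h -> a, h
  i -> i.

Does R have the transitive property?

No

Transitive: no — a R c and c R g, but not a R g.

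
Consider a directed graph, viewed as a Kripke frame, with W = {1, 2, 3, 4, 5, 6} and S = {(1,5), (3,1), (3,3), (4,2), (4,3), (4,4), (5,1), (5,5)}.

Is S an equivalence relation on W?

Reflexive: no — 1 is not related to itself.
Symmetric: no — 3 S 1 but not 1 S 3.
Transitive: no — 3 S 1 and 1 S 5, but not 3 S 5.
So S is not an equivalence relation.

No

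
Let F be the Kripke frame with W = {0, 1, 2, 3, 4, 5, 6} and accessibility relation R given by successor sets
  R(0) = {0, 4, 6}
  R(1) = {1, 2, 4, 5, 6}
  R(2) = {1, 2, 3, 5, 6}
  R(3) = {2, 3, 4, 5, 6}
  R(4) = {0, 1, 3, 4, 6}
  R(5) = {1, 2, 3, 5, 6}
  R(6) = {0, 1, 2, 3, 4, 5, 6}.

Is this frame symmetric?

Symmetric: yes — every pair in R has its reverse in R.

Yes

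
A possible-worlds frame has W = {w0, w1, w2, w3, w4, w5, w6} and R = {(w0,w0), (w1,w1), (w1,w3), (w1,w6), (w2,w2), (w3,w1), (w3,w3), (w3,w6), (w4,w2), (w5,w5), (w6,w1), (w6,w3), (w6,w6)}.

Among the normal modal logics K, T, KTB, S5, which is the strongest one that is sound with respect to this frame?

Reflexive (axiom T): no — w4 is not related to itself.
Symmetric (axiom B): no — w4 R w2 but not w2 R w4.
Euclidean (axiom 5): yes — any two successors of a common world are R-related.
So F validates K; T would additionally require R to be reflexive. The strongest is K.

K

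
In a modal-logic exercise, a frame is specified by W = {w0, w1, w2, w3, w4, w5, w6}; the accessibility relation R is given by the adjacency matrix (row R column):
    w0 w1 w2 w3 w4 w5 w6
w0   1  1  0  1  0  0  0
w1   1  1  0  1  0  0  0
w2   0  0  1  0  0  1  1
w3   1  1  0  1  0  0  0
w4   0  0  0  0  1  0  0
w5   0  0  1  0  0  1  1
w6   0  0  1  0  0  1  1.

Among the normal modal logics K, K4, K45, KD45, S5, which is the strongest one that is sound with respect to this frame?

Transitive (axiom 4): yes — every two-step R-path is closed by a direct edge.
Euclidean (axiom 5): yes — any two successors of a common world are R-related.
Serial (axiom D): yes — every world has a successor (e.g. w0 R w0).
Reflexive (axiom T): yes — every world is R-related to itself.
So F validates K, K4, K45, KD45, S5. The strongest is S5.

S5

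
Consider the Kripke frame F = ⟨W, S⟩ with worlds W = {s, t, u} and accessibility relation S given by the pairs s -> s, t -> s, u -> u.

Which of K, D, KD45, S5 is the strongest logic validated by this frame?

Serial (axiom D): yes — every world has a successor (e.g. s S s).
Euclidean (axiom 5): yes — any two successors of a common world are S-related.
Transitive (axiom 4): yes — every two-step S-path is closed by a direct edge.
Reflexive (axiom T): no — t is not related to itself.
So F validates K, D, KD45; S5 would additionally require S to be reflexive. The strongest is KD45.

KD45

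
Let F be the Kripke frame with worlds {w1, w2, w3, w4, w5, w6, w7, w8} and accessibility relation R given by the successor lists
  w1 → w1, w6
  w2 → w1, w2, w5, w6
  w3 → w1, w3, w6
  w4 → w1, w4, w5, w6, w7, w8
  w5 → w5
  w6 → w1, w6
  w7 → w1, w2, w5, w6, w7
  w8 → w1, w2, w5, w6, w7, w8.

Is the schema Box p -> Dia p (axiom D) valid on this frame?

By correspondence theory, D is valid on a frame iff R is serial.
Serial: yes — every world has a successor (e.g. w1 R w1).

Yes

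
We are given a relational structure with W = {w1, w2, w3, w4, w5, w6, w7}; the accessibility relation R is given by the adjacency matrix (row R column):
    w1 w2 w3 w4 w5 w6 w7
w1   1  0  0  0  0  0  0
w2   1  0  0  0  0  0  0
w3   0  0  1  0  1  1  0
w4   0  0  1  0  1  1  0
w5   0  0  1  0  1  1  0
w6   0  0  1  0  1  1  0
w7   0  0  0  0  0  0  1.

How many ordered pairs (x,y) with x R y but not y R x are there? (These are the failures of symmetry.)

Enumerating: (w2,w1), (w4,w3), (w4,w5), (w4,w6).

4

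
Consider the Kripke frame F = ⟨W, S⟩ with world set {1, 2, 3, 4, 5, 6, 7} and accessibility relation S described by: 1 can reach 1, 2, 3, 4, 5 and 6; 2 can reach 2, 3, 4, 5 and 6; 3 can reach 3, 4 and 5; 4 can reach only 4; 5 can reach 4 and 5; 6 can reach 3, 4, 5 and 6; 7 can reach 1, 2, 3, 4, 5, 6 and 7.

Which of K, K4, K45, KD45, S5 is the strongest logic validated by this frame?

K4

Transitive (axiom 4): yes — every two-step S-path is closed by a direct edge.
Euclidean (axiom 5): no — 1 S 3 and 1 S 2, but not 3 S 2.
Serial (axiom D): yes — every world has a successor (e.g. 1 S 1).
Reflexive (axiom T): yes — every world is S-related to itself.
So F validates K, K4; K45 would additionally require S to be Euclidean. The strongest is K4.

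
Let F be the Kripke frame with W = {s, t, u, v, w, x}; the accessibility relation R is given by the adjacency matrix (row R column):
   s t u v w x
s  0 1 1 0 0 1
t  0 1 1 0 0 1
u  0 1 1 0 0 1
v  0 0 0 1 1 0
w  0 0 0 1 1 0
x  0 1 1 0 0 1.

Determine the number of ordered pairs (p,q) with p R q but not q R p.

3

Enumerating: (s,t), (s,u), (s,x).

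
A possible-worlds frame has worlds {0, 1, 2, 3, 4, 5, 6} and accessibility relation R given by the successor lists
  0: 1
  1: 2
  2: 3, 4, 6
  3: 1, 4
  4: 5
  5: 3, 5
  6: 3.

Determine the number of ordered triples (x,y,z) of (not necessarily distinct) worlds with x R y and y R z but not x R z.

Enumerating: (0,1,2), (1,2,3), (1,2,4), (1,2,6), (2,3,1), (2,4,5), (3,1,2), (3,4,5), (4,5,3), (5,3,1), (5,3,4), (6,3,1), (6,3,4).

13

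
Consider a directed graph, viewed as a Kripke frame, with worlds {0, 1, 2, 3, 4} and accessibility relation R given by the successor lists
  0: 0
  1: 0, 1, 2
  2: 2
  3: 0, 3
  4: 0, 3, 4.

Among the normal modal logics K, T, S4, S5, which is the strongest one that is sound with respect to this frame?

S4

Reflexive (axiom T): yes — every world is R-related to itself.
Transitive (axiom 4): yes — every two-step R-path is closed by a direct edge.
Euclidean (axiom 5): no — 1 R 0 and 1 R 2, but not 0 R 2.
So F validates K, T, S4; S5 would additionally require R to be Euclidean. The strongest is S4.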